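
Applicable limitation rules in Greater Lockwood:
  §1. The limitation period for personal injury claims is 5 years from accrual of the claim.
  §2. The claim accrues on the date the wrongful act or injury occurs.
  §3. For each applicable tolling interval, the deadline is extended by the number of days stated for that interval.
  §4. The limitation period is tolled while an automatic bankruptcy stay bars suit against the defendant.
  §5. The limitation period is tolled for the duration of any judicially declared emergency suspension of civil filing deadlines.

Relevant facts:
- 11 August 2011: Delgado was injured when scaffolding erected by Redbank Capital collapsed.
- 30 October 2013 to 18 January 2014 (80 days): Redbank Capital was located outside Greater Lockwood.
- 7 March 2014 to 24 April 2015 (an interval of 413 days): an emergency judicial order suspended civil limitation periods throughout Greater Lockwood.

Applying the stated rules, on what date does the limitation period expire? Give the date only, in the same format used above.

The claim accrued on 11 August 2011, when the wrongful act occurred.
The untolled deadline — 5 years after 11 August 2011 — is 11 August 2016.
The emergency suspension of filing deadlines from 7 March 2014 to 24 April 2015 tolled the period for 413 days, extending the deadline to 28 September 2017.
Although the defendant's absence ran from 30 October 2013 to 18 January 2014, the stated rules do not make that a tolling event, so it is disregarded.

28 September 2017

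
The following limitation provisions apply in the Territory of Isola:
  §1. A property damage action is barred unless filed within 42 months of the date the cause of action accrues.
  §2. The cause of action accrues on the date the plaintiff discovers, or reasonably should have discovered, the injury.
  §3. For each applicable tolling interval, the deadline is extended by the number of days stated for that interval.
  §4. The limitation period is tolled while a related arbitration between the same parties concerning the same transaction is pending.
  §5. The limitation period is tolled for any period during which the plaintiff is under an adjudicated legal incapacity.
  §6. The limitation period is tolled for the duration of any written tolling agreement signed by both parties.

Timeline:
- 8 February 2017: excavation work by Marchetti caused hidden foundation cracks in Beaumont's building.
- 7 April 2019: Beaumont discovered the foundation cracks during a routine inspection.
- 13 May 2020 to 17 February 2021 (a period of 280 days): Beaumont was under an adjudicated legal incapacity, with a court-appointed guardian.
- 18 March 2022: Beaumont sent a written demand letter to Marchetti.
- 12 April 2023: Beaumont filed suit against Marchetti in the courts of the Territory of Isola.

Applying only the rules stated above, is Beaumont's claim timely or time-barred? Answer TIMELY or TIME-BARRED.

The claim did not accrue until Beaumont discovered the injury on 7 April 2019; the 8 February 2017 act date does not start the clock under the stated rule.
42 months from 7 April 2019 is 7 October 2022.
The period was tolled for 280 days by the plaintiff's legal incapacity (13 May 2020 to 17 February 2021), pushing the deadline to 14 July 2023.
The other events in the timeline have no effect on the limitation period under the stated rules.
Filing on 12 April 2023 beat the 14 July 2023 deadline — the action is timely.

TIMELY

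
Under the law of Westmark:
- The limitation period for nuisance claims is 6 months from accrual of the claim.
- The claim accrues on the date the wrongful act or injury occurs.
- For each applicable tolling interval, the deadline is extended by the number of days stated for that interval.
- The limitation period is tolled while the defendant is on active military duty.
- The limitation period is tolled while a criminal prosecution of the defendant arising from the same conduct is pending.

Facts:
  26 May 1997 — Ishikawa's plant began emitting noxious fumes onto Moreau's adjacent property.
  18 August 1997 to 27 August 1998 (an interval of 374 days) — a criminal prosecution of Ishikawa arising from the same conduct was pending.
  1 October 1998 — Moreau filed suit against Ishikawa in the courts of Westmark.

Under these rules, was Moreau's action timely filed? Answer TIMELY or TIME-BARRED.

The limitation period began to run on 26 May 1997.
Adding the 6 months base period to 26 May 1997 gives a deadline of 26 November 1997, before any tolling.
The period was tolled for 374 days by the pending criminal prosecution (18 August 1997 to 27 August 1998), pushing the deadline to 5 December 1998.
Moreau filed on 1 October 1998, before the 5 December 1998 deadline, so the action is timely.

TIMELY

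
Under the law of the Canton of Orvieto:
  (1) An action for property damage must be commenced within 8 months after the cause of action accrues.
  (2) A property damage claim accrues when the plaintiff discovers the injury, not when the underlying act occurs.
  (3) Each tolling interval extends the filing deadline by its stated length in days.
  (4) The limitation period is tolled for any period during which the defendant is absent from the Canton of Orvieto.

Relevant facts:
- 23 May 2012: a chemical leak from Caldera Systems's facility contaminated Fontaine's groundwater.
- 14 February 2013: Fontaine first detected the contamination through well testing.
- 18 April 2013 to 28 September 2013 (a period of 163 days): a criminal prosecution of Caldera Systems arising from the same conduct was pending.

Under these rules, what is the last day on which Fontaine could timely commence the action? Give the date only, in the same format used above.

The claim did not accrue until Fontaine discovered the injury on 14 February 2013; the 23 May 2012 act date does not start the clock under the stated rule.
Adding the 8 months base period to 14 February 2013 gives a deadline of 14 October 2013, before any tolling.
Although a criminal prosecution ran from 18 April 2013 to 28 September 2013, the stated rules do not make that a tolling event, so it is disregarded.

14 October 2013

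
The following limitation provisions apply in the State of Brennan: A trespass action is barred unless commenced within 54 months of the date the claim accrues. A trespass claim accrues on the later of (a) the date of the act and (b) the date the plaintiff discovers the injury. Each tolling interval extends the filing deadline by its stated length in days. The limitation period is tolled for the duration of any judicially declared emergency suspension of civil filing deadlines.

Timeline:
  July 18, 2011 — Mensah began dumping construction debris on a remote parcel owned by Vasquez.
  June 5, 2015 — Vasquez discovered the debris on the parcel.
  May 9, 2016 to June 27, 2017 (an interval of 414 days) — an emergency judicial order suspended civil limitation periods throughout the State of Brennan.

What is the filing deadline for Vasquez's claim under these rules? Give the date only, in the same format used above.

Because discovery on June 5, 2015 post-dates the July 18, 2011 act, accrual under the later-of rule falls on June 5, 2015.
The untolled deadline — 54 months after June 5, 2015 — is December 5, 2019.
Because the emergency suspension of filing deadlines ran from May 9, 2016 to June 27, 2017, the deadline is extended by 414 days to January 22, 2021.

January 22, 2021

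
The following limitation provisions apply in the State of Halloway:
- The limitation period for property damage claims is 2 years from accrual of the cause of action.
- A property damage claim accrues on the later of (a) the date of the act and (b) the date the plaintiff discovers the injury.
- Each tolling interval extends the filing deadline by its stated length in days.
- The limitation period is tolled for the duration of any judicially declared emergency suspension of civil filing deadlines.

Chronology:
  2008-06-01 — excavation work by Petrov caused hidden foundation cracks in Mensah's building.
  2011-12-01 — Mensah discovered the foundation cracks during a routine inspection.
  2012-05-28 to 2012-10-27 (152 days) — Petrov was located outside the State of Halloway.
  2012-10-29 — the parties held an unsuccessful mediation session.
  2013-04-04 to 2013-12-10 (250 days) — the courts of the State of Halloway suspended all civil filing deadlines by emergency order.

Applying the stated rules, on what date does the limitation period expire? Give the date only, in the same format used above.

2014-08-08

Because discovery on 2011-12-01 post-dates the 2008-06-01 act, accrual under the later-of rule falls on 2011-12-01.
2 years from 2011-12-01 is 2013-12-01.
Because the emergency suspension of filing deadlines ran from 2013-04-04 to 2013-12-10, the deadline is extended by 250 days to 2014-08-08.
No stated provision tolls the period for the defendant's absence, so the interval from 2012-05-28 to 2012-10-27 has no effect on the deadline.
The other events in the timeline have no effect on the limitation period under the stated rules.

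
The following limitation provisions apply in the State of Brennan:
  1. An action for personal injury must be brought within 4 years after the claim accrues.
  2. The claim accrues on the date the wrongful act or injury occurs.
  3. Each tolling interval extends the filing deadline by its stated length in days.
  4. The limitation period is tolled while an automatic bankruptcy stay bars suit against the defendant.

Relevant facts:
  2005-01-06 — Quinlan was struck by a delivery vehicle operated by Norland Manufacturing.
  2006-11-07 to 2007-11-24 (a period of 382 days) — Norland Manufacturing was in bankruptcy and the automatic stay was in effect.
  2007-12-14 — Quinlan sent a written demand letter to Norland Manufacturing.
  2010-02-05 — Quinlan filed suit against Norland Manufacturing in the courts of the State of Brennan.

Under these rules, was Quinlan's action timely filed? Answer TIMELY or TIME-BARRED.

The claim accrued on 2005-01-06, when the wrongful act occurred.
Adding the 4 years base period to 2005-01-06 gives a deadline of 2009-01-06, before any tolling.
The automatic bankruptcy stay from 2006-11-07 to 2007-11-24 tolled the period for 382 days, extending the deadline to 2010-01-23.
None of the other events listed affects the running of the period under the stated rules.
The 2010-02-05 filing falls after the 2010-01-23 deadline; the claim is time-barred.

TIME-BARRED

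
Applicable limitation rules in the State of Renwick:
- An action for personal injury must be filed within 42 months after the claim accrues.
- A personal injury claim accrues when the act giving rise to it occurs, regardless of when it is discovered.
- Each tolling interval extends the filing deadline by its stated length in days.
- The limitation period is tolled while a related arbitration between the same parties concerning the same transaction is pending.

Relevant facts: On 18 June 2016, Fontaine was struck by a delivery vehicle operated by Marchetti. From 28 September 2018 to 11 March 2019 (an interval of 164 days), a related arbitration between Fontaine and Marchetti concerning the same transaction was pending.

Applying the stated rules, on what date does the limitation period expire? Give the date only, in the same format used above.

30 May 2020

The claim accrued on 18 June 2016, the date of the act.
The untolled deadline — 42 months after 18 June 2016 — is 18 December 2019.
Because the pending related arbitration ran from 28 September 2018 to 11 March 2019, the deadline is extended by 164 days to 30 May 2020.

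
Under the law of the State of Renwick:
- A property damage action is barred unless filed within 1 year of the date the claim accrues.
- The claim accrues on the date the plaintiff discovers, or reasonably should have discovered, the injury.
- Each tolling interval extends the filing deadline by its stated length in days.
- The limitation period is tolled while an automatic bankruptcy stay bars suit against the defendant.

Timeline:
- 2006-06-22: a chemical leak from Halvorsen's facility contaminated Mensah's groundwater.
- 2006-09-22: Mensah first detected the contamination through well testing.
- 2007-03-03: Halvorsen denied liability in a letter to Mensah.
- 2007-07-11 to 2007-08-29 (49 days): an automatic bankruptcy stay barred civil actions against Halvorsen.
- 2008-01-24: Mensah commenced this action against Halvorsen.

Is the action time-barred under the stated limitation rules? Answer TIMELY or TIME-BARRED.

The claim did not accrue until Mensah discovered the injury on 2006-09-22; the 2006-06-22 act date does not start the clock under the stated rule.
Adding the 1 year base period to 2006-09-22 gives a deadline of 2007-09-22, before any tolling.
The automatic bankruptcy stay from 2007-07-11 to 2007-08-29 tolled the period for 49 days, extending the deadline to 2007-11-10.
Nothing else in the chronology tolls or restarts the period.
Filing on 2008-01-24 missed the 2007-11-10 deadline — the action is time-barred.

TIME-BARRED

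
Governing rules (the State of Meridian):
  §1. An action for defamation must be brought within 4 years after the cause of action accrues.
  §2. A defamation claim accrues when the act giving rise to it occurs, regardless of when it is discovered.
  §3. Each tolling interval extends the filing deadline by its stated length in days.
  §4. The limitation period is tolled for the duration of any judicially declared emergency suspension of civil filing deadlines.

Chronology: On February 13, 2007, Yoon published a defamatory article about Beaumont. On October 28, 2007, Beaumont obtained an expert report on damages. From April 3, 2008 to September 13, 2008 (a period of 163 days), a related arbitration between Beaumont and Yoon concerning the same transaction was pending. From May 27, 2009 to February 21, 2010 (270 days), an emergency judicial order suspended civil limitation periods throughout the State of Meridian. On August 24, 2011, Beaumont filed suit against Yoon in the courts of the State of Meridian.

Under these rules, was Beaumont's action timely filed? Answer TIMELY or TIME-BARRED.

The cause of action accrued on February 13, 2007, the date of the act.
4 years from February 13, 2007 is February 13, 2011.
Because the emergency suspension of filing deadlines ran from May 27, 2009 to February 21, 2010, the deadline is extended by 270 days to November 10, 2011.
The pending related arbitration from April 3, 2008 to September 13, 2008 does not toll the period, because no stated rule makes a pending arbitration a tolling event.
None of the other events listed affects the running of the period under the stated rules.
Filing on August 24, 2011 beat the November 10, 2011 deadline — the action is timely.

TIMELY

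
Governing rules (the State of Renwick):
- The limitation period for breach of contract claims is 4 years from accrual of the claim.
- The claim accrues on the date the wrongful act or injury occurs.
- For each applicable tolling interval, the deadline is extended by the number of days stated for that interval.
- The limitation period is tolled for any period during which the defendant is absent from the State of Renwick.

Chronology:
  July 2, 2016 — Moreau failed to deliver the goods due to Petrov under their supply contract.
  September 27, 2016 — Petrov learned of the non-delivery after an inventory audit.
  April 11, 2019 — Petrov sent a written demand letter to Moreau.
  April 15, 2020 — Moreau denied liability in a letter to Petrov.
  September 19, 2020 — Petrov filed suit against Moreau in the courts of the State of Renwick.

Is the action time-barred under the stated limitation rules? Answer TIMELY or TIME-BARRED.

Because the rule ties accrual to occurrence, the claim accrued on July 2, 2016, not on the September 27, 2016 discovery date.
Adding the 4 years base period to July 2, 2016 gives a deadline of July 2, 2020, before any tolling.
None of the other events listed affects the running of the period under the stated rules.
The September 19, 2020 filing falls after the July 2, 2020 deadline; the claim is time-barred.

TIME-BARRED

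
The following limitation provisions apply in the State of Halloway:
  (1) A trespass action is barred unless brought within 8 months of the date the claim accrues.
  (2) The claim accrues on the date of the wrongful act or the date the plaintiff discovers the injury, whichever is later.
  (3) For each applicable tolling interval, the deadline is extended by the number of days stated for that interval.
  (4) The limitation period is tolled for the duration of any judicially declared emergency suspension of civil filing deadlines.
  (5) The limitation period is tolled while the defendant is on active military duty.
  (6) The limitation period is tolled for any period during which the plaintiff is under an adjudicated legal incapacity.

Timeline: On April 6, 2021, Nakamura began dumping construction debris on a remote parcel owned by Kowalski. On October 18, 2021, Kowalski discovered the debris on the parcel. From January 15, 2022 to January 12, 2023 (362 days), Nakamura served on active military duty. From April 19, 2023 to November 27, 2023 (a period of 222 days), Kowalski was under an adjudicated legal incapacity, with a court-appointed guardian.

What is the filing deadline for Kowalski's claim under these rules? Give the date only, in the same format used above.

Taking the later of the act (April 6, 2021) and discovery (October 18, 2021), the claim accrued on October 18, 2021.
The untolled deadline — 8 months after October 18, 2021 — is June 18, 2022.
Because the defendant's active military service ran from January 15, 2022 to January 12, 2023, the deadline is extended by 362 days to June 15, 2023.
Because the plaintiff's legal incapacity ran from April 19, 2023 to November 27, 2023, the deadline is extended by 222 days to January 23, 2024.

January 23, 2024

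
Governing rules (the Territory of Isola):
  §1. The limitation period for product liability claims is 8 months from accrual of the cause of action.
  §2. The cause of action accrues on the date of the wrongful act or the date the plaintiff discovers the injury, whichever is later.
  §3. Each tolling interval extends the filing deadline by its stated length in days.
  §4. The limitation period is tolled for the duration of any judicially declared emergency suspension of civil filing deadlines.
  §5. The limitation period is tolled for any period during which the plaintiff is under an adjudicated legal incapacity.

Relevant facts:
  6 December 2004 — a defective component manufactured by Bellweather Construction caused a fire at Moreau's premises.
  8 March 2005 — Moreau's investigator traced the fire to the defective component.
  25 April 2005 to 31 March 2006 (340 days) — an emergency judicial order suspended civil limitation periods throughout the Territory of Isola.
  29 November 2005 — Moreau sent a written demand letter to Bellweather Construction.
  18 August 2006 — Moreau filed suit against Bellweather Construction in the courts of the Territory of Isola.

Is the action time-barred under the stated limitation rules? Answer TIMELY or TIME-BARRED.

Because discovery on 8 March 2005 post-dates the 6 December 2004 act, accrual under the later-of rule falls on 8 March 2005.
Adding the 8 months base period to 8 March 2005 gives a deadline of 8 November 2005, before any tolling.
Because the emergency suspension of filing deadlines ran from 25 April 2005 to 31 March 2006, the deadline is extended by 340 days to 14 October 2006.
Nothing else in the chronology tolls or restarts the period.
Moreau filed on 18 August 2006, before the 14 October 2006 deadline, so the action is timely.

TIMELY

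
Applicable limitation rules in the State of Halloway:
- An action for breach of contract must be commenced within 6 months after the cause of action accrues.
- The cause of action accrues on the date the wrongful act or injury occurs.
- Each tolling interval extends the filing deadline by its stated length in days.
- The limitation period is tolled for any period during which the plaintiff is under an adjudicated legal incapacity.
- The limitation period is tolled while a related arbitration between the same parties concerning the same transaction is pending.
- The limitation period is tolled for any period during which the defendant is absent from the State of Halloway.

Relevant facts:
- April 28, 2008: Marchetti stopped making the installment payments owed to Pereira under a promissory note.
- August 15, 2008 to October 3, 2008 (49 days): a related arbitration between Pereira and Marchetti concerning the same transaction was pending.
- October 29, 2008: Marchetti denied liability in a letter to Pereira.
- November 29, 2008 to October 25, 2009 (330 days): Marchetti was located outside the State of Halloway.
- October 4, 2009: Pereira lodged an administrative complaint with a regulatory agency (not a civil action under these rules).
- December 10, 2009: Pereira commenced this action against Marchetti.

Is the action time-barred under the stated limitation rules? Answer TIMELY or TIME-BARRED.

The cause of action accrued on April 28, 2008, the date of the act.
Adding the 6 months base period to April 28, 2008 gives a deadline of October 28, 2008, before any tolling.
The period was tolled for 49 days by the pending related arbitration (August 15, 2008 to October 3, 2008), pushing the deadline to December 16, 2008.
Because the defendant's absence from the jurisdiction ran from November 29, 2008 to October 25, 2009, the deadline is extended by 330 days to November 11, 2009.
Nothing else in the chronology tolls or restarts the period.
Filing on December 10, 2009 missed the November 11, 2009 deadline — the action is time-barred.

TIME-BARRED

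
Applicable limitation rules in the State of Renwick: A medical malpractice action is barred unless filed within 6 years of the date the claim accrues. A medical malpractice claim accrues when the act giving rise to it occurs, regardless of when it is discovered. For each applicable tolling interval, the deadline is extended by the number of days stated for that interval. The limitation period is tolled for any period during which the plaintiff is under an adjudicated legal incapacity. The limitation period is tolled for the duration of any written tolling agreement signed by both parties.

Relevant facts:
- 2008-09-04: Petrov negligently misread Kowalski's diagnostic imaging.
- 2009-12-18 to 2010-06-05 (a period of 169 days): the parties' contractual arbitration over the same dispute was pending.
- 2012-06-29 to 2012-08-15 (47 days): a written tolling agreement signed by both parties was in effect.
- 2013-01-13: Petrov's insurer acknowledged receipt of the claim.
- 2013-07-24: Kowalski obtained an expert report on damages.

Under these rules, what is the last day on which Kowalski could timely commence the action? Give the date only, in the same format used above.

The claim accrued on 2008-09-04, the date of the act.
6 years from 2008-09-04 is 2014-09-04.
The written tolling agreement from 2012-06-29 to 2012-08-15 tolled the period for 47 days, extending the deadline to 2014-10-21.
Although a pending arbitration ran from 2009-12-18 to 2010-06-05, the stated rules do not make that a tolling event, so it is disregarded.
The other events in the timeline have no effect on the limitation period under the stated rules.

2014-10-21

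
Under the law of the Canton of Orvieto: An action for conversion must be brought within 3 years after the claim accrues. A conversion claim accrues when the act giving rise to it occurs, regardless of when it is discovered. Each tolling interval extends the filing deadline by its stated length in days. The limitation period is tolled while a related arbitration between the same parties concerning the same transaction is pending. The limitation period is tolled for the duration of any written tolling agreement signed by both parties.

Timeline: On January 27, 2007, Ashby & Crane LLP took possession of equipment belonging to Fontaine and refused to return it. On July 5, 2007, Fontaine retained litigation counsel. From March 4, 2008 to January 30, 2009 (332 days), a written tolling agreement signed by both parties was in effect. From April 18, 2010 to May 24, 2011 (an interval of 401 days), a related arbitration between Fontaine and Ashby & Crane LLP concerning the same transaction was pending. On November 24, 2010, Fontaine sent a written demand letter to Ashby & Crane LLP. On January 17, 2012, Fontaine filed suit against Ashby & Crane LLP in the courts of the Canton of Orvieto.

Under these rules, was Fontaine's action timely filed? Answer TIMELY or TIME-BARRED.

The claim accrued on January 27, 2007, when the wrongful act occurred.
The untolled deadline — 3 years after January 27, 2007 — is January 27, 2010.
The period was tolled for 332 days by the written tolling agreement (March 4, 2008 to January 30, 2009), pushing the deadline to December 25, 2010.
The pending related arbitration from April 18, 2010 to May 24, 2011 tolled the period for 401 days, extending the deadline to January 30, 2012.
Nothing else in the chronology tolls or restarts the period.
Fontaine filed on January 17, 2012, before the January 30, 2012 deadline, so the action is timely.

TIMELY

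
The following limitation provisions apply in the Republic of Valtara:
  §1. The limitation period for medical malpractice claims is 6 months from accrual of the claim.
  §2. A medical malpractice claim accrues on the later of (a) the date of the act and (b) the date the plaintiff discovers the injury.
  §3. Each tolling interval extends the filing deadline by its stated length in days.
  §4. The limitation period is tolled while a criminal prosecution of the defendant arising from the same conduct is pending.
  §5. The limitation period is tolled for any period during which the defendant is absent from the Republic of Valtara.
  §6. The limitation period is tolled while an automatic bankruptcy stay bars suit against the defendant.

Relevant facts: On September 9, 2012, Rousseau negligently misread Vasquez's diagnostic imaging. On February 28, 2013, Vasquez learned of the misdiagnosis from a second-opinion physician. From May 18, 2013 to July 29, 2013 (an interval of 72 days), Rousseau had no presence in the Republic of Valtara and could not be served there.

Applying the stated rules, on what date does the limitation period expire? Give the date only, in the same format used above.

November 8, 2013

Because discovery on February 28, 2013 post-dates the September 9, 2012 act, accrual under the later-of rule falls on February 28, 2013.
Adding the 6 months base period to February 28, 2013 gives a deadline of August 28, 2013, before any tolling.
The defendant's absence from the jurisdiction from May 18, 2013 to July 29, 2013 tolled the period for 72 days, extending the deadline to November 8, 2013.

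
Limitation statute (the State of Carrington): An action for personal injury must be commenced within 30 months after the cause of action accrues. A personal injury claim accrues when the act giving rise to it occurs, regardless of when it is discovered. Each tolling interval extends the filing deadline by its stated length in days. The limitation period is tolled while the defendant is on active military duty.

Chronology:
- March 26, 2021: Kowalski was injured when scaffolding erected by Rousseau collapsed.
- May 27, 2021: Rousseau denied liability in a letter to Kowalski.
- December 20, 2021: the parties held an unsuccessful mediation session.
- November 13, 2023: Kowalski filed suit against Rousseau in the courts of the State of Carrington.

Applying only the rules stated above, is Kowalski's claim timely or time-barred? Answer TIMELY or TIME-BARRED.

TIME-BARRED

The limitation period began to run on March 26, 2021.
Adding the 30 months base period to March 26, 2021 gives a deadline of September 26, 2023, before any tolling.
Nothing else in the chronology tolls or restarts the period.
The November 13, 2023 filing falls after the September 26, 2023 deadline; the claim is time-barred.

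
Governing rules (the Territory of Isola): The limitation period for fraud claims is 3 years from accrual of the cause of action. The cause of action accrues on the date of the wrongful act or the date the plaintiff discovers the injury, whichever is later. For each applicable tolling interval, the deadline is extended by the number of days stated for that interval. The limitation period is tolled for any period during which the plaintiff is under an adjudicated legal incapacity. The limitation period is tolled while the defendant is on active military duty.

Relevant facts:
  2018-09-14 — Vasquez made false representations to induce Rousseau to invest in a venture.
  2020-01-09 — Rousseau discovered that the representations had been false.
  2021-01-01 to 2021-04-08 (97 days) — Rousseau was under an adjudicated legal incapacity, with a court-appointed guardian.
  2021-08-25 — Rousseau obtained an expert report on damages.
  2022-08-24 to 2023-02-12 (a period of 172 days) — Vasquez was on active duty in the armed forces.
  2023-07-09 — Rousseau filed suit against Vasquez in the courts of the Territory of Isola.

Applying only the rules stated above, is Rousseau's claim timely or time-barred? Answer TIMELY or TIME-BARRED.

Because discovery on 2020-01-09 post-dates the 2018-09-14 act, accrual under the later-of rule falls on 2020-01-09.
The untolled deadline — 3 years after 2020-01-09 — is 2023-01-09.
The period was tolled for 97 days by the plaintiff's legal incapacity (2021-01-01 to 2021-04-08), pushing the deadline to 2023-04-16.
The period was tolled for 172 days by the defendant's active military service (2022-08-24 to 2023-02-12), pushing the deadline to 2023-10-05.
Nothing else in the chronology tolls or restarts the period.
Filing on 2023-07-09 beat the 2023-10-05 deadline — the action is timely.

TIMELY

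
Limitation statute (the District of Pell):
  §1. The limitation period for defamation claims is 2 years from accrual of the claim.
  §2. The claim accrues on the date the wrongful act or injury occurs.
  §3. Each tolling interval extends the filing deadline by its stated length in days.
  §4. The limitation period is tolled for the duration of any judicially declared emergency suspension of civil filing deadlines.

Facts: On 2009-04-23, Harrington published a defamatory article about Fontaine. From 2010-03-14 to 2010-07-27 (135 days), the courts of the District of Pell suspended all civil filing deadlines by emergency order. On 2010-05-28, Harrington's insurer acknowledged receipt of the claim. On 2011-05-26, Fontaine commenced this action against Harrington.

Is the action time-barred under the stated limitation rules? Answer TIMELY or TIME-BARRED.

The claim accrued on 2009-04-23, when the wrongful act occurred.
The untolled deadline — 2 years after 2009-04-23 — is 2011-04-23.
Because the emergency suspension of filing deadlines ran from 2010-03-14 to 2010-07-27, the deadline is extended by 135 days to 2011-09-05.
Nothing else in the chronology tolls or restarts the period.
The 2011-05-26 filing precedes the 2011-09-05 deadline; the claim is timely.

TIMELY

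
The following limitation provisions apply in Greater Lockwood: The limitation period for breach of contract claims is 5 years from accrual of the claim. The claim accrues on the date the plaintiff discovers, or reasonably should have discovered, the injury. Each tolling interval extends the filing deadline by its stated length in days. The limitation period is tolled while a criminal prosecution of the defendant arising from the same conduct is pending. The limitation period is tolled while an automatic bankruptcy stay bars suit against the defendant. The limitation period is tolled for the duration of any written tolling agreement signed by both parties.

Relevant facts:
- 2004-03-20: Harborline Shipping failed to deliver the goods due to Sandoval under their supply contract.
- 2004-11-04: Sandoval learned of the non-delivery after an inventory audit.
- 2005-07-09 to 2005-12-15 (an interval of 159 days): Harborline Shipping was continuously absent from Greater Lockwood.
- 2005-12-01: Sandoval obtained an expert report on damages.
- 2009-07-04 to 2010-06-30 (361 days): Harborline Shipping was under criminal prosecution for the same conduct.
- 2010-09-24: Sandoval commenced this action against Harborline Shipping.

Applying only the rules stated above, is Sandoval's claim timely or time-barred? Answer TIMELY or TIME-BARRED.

TIMELY

Under the discovery rule, the claim accrued on 2004-11-04, when Sandoval discovered the injury — not on the 2004-03-20 date of the underlying act.
5 years from 2004-11-04 is 2009-11-04.
Because the pending criminal prosecution ran from 2009-07-04 to 2010-06-30, the deadline is extended by 361 days to 2010-10-31.
Although the defendant's absence ran from 2005-07-09 to 2005-12-15, the stated rules do not make that a tolling event, so it is disregarded.
None of the other events listed affects the running of the period under the stated rules.
The 2010-09-24 filing precedes the 2010-10-31 deadline; the claim is timely.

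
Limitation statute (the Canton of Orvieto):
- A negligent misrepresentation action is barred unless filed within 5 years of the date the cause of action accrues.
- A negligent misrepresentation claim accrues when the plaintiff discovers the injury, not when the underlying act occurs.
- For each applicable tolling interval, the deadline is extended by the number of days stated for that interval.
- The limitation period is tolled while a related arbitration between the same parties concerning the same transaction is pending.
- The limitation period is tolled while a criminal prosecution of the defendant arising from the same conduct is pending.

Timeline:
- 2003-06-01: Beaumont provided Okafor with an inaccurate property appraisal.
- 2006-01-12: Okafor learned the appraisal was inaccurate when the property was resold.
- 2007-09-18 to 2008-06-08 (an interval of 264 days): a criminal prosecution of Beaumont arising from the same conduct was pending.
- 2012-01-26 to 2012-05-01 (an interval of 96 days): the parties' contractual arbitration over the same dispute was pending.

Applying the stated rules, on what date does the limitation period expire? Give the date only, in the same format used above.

2011-10-03

The claim did not accrue until Okafor discovered the injury on 2006-01-12; the 2003-06-01 act date does not start the clock under the stated rule.
5 years from 2006-01-12 is 2011-01-12.
Because the pending criminal prosecution ran from 2007-09-18 to 2008-06-08, the deadline is extended by 264 days to 2011-10-03.
The pending related arbitration starting 2012-01-26 came too late — the period had run on 2011-10-03 — and so does not extend the deadline.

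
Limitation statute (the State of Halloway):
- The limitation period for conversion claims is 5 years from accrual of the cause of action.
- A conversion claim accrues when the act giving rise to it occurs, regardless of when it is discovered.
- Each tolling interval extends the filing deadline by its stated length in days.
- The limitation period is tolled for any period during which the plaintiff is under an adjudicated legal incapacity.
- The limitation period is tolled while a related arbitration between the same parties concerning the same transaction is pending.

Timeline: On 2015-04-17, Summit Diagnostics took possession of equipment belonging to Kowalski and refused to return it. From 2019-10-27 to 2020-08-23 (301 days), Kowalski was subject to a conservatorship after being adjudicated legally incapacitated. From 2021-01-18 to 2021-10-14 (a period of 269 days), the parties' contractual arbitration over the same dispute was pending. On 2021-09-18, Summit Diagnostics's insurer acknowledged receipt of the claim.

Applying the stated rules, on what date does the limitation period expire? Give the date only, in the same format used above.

The claim accrued on 2015-04-17, when the wrongful act occurred.
Adding the 5 years base period to 2015-04-17 gives a deadline of 2020-04-17, before any tolling.
The plaintiff's legal incapacity from 2019-10-27 to 2020-08-23 tolled the period for 301 days, extending the deadline to 2021-02-12.
The period was tolled for 269 days by the pending related arbitration (2021-01-18 to 2021-10-14), pushing the deadline to 2021-11-08.
Nothing else in the chronology tolls or restarts the period.

2021-11-08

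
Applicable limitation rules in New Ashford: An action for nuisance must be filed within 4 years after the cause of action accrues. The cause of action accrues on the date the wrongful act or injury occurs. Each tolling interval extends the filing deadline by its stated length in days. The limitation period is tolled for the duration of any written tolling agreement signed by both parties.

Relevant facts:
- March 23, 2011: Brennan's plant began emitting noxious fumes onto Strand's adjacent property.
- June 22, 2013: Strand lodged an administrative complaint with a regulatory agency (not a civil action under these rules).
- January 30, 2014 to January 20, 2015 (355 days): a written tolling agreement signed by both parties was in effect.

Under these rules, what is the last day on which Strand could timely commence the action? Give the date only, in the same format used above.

The claim accrued on March 23, 2011, when the wrongful act occurred.
The untolled deadline — 4 years after March 23, 2011 — is March 23, 2015.
Because the written tolling agreement ran from January 30, 2014 to January 20, 2015, the deadline is extended by 355 days to March 12, 2016.
The other events in the timeline have no effect on the limitation period under the stated rules.

March 12, 2016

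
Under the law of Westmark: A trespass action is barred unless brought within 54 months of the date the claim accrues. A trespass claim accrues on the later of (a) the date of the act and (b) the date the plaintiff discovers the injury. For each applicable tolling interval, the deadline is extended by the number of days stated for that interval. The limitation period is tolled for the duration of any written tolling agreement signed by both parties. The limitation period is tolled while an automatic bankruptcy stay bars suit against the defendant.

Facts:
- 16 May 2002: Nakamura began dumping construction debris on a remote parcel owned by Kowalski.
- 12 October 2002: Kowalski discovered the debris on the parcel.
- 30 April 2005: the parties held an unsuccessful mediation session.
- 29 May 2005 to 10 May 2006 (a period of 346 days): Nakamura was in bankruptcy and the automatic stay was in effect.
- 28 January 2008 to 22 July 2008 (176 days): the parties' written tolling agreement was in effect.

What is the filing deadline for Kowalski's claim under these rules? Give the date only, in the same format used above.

15 September 2008

The claim accrued on 12 October 2002 — the later of the 16 May 2002 act and the 12 October 2002 discovery.
Adding the 54 months base period to 12 October 2002 gives a deadline of 12 April 2007, before any tolling.
The period was tolled for 346 days by the automatic bankruptcy stay (29 May 2005 to 10 May 2006), pushing the deadline to 23 March 2008.
The period was tolled for 176 days by the written tolling agreement (28 January 2008 to 22 July 2008), pushing the deadline to 15 September 2008.
Nothing else in the chronology tolls or restarts the period.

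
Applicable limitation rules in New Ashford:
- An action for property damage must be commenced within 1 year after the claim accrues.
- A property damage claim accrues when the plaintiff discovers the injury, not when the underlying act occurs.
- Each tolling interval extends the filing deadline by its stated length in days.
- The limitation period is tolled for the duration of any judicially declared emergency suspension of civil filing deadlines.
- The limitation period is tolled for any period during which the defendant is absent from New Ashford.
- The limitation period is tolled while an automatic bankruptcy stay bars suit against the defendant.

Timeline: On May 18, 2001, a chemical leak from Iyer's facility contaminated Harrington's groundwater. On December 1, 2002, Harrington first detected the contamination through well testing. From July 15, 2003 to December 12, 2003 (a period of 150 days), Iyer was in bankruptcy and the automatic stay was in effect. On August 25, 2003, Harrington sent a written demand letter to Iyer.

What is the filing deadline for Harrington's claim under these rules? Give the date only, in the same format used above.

April 29, 2004

The claim did not accrue until Harrington discovered the injury on December 1, 2002; the May 18, 2001 act date does not start the clock under the stated rule.
Adding the 1 year base period to December 1, 2002 gives a deadline of December 1, 2003, before any tolling.
The period was tolled for 150 days by the automatic bankruptcy stay (July 15, 2003 to December 12, 2003), pushing the deadline to April 29, 2004.
None of the other events listed affects the running of the period under the stated rules.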